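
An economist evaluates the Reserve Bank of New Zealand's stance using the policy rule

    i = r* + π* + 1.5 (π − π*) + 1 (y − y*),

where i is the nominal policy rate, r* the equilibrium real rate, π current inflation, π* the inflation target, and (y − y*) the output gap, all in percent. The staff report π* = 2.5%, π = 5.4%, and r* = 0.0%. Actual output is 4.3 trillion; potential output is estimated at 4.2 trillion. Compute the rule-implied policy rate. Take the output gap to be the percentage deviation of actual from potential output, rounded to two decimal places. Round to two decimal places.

Output gap = 100 × (4.3 − 4.2) / 4.2 = 2.38%.
i = 0.00 + 2.50 + 1.5 × (5.40 − 2.50) + 1 × 2.38
   = 0.00 + 2.5 + 4.35 + 2.38 = 9.23

9.23%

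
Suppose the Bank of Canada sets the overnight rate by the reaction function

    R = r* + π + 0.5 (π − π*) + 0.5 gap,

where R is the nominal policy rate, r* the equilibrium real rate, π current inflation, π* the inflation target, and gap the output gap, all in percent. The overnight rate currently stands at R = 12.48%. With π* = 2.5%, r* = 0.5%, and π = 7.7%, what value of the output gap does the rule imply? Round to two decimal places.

3.36%

0.5 gap = 12.48 − 0.5 − 7.7 − 0.5 × (7.7 − 2.5) = 1.68
gap = 1.68 / 0.5 = 3.36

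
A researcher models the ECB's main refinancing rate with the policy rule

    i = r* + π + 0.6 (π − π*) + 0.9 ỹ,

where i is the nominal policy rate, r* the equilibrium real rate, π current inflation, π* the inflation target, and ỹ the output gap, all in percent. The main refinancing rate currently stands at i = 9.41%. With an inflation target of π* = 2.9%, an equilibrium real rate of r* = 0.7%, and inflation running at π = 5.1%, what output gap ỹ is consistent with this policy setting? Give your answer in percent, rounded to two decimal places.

0.9 ỹ = 9.41 − 0.7 − 5.1 − 0.6 × (5.1 − 2.9) = 2.29
ỹ = 2.29 / 0.9 = 2.54

2.54%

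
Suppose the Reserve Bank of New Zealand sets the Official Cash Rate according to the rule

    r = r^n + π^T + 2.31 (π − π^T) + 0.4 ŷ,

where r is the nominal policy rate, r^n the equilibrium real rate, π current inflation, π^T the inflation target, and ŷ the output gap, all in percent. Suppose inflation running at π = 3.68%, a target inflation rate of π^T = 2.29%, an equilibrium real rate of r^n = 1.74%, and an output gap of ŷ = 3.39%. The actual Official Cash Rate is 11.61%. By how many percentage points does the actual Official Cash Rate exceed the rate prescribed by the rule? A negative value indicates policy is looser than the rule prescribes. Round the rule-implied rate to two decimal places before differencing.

r = 1.74 + 2.29 + 2.31 × (3.68 − 2.29) + 0.4 × 3.39
   = 1.74 + 2.29 + 3.2109 + 1.356 = 8.60
Deviation = 11.61 − 8.60 = 3.01 pp.

3.01 pp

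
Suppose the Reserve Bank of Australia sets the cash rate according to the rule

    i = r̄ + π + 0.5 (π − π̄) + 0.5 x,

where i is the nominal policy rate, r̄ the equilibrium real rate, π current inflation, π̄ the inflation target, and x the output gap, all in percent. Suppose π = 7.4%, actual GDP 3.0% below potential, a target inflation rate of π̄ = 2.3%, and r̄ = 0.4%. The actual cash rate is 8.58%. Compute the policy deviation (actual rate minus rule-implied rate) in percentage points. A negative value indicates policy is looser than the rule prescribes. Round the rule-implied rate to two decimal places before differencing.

Output 3.0% below potential → x = -3.0.
i = 0.4 + 7.4 + 0.5 × (7.4 − 2.3) + 0.5 × (-3.0)
   = 0.4 + 7.4 + 2.55 − 1.5 = 8.85
Deviation = 8.58 − 8.85 = -0.27 pp.

-0.27 pp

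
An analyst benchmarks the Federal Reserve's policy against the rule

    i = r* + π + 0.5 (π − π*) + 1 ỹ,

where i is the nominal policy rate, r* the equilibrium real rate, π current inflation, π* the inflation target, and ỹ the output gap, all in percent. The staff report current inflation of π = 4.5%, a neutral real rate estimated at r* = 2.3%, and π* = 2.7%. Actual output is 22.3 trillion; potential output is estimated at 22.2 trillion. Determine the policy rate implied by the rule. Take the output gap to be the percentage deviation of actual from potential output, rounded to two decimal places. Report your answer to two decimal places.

8.15%

Output gap = 100 × (22.3 − 22.2) / 22.2 = 0.45%.
i = 2.30 + 4.50 + 0.5 × (4.50 − 2.70) + 1 × 0.45
   = 2.30 + 4.5 + 0.9 + 0.45 = 8.15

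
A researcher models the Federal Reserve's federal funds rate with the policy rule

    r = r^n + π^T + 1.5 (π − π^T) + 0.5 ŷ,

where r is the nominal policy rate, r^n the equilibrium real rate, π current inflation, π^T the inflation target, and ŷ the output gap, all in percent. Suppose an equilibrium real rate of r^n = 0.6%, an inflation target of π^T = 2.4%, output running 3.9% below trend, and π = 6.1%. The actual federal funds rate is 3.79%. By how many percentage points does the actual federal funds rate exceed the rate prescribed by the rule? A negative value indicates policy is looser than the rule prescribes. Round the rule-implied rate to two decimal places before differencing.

Output 3.9% below potential → ŷ = -3.9.
r = 0.6 + 2.4 + 1.5 × (6.1 − 2.4) + 0.5 × (-3.9)
   = 0.6 + 2.4 + 5.55 − 1.95 = 6.60
Deviation = 3.79 − 6.60 = -2.81 pp.

-2.81 pp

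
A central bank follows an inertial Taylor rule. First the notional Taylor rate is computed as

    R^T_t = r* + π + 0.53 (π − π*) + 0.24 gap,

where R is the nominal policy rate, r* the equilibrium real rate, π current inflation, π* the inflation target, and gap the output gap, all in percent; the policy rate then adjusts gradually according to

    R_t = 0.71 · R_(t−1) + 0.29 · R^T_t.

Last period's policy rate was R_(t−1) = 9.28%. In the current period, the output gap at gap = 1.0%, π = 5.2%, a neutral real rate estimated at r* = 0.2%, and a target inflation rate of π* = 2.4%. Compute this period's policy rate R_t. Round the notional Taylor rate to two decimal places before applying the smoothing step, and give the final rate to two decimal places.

R^T_t = 0.2 + 5.2 + 0.53 × (5.2 − 2.4) + 0.24 × 1.0
   = 0.2 + 5.2 + 1.484 + 0.24 = 7.12
R_t = 0.71 × 9.28 + 0.29 × 7.12 = 6.5888 + 2.0648 = 8.65

8.65%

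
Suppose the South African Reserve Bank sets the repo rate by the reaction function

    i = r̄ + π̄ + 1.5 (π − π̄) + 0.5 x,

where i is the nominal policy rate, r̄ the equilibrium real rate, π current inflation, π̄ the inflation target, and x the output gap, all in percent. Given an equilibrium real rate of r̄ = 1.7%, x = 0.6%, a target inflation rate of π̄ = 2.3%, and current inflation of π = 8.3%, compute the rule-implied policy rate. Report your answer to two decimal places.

i = 1.7 + 2.3 + 1.5 × (8.3 − 2.3) + 0.5 × 0.6
   = 1.7 + 2.3 + 9 + 0.3 = 13.30

13.30%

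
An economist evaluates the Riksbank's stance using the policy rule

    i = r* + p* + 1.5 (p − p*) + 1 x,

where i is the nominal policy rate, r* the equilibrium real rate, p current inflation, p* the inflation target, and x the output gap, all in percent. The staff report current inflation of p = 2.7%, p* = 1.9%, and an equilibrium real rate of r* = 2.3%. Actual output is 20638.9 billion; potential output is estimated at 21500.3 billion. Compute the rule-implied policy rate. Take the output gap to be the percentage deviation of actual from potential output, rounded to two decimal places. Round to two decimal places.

1.39%

Output gap = 100 × (20638.9 − 21500.3) / 21500.3 = -4.01%.
i = 2.30 + 1.90 + 1.5 × (2.70 − 1.90) + 1 × (-4.01)
   = 2.30 + 1.9 + 1.2 − 4.01 = 1.39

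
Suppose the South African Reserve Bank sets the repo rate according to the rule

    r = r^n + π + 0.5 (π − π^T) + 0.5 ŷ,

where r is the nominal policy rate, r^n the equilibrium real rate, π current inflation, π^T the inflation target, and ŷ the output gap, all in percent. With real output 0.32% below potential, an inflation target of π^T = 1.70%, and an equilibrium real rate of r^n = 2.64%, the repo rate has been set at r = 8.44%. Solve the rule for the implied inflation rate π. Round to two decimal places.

4.54%

Output 0.32% below potential → ŷ = -0.32.
Collecting π: r = r^n + (1 + 0.5) π − 0.5 π^T + 0.5 ŷ
1.5 π = 8.44 − 2.64 + 0.5 × 1.70 − 0.5 × (-0.32) = 6.81
π = 6.81 / 1.5 = 4.54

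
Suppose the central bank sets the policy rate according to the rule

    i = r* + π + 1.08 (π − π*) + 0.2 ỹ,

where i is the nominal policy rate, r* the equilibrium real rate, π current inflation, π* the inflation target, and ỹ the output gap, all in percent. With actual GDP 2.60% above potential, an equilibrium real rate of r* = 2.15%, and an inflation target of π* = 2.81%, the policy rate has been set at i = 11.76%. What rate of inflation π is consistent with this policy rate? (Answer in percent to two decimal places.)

Output 2.60% above potential → ỹ = 2.60.
Collecting π: i = r* + (1 + 1.08) π − 1.08 π* + 0.2 ỹ
2.08 π = 11.76 − 2.15 + 1.08 × 2.81 − 0.2 × 2.60 = 12.1248
π = 12.1248 / 2.08 = 5.83

5.83%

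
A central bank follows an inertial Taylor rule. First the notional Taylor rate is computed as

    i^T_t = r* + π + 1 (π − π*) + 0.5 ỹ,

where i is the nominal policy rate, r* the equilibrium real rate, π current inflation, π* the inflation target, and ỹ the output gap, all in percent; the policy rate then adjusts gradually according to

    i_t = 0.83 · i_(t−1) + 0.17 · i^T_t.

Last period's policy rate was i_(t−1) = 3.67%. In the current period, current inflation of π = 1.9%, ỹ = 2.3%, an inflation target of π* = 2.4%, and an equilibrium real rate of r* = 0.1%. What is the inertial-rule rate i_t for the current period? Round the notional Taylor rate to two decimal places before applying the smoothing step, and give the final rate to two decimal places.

i^T_t = 0.1 + 1.9 + 1 × (1.9 − 2.4) + 0.5 × 2.3
   = 0.1 + 1.9 − 0.5 + 1.15 = 2.65
i_t = 0.83 × 3.67 + 0.17 × 2.65 = 3.0461 + 0.4505 = 3.50

3.50%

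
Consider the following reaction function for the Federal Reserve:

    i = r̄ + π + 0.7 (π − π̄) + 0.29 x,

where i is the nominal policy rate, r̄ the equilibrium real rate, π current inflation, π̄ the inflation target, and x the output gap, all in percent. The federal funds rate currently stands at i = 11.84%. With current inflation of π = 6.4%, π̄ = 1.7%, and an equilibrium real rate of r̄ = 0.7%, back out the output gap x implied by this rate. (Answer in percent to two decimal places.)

5.00%

0.29 x = 11.84 − 0.7 − 6.4 − 0.7 × (6.4 − 1.7) = 1.45
x = 1.45 / 0.29 = 5.00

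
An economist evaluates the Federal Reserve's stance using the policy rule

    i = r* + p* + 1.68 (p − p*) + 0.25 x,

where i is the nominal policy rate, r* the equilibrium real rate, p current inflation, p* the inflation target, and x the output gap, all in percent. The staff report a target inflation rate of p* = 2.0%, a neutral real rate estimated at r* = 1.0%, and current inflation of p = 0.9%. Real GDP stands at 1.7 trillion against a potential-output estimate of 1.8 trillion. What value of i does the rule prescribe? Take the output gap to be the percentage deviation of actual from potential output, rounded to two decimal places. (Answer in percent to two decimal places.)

-0.24%

Output gap = 100 × (1.7 − 1.8) / 1.8 = -5.56%.
i = 1.00 + 2.00 + 1.68 × (0.90 − 2.00) + 0.25 × (-5.56)
   = 1.00 + 2 − 1.848 − 1.39 = -0.24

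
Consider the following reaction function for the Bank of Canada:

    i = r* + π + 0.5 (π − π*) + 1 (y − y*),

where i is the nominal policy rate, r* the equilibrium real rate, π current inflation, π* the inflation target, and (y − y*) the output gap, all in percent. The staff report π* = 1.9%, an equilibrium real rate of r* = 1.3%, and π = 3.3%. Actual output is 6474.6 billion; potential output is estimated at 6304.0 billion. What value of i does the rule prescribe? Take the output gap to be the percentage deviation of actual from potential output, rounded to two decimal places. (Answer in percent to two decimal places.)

Output gap = 100 × (6474.6 − 6304.0) / 6304.0 = 2.71%.
i = 1.30 + 3.30 + 0.5 × (3.30 − 1.90) + 1 × 2.71
   = 1.30 + 3.3 + 0.7 + 2.71 = 8.01

8.01%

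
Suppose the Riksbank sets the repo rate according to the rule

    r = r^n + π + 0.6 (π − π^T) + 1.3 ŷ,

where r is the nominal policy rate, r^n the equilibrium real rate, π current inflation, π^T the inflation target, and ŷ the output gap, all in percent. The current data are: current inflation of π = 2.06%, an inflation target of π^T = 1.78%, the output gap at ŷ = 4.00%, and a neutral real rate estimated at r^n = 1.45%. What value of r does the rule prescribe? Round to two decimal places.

8.88%

r = 1.45 + 2.06 + 0.6 × (2.06 − 1.78) + 1.3 × 4.00
   = 1.45 + 2.06 + 0.168 + 5.2 = 8.88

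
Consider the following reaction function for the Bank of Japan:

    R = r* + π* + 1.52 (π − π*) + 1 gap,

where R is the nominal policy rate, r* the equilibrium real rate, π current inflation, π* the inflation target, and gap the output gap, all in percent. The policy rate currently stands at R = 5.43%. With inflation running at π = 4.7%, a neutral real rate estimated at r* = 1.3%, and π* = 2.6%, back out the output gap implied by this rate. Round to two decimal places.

1 gap = 5.43 − 1.3 − 2.6 − 1.52 × (4.7 − 2.6) = -1.662
gap = -1.662 / 1 = -1.66

-1.66%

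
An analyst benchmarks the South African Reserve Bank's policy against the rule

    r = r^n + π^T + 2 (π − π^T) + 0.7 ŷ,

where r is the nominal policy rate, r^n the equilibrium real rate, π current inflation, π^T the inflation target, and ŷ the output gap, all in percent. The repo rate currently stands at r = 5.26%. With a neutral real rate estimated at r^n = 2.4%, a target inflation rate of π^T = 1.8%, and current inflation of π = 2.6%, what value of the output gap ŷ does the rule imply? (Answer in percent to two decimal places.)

0.7 ŷ = 5.26 − 2.4 − 1.8 − 2 × (2.6 − 1.8) = -0.54
ŷ = -0.54 / 0.7 = -0.77

-0.77%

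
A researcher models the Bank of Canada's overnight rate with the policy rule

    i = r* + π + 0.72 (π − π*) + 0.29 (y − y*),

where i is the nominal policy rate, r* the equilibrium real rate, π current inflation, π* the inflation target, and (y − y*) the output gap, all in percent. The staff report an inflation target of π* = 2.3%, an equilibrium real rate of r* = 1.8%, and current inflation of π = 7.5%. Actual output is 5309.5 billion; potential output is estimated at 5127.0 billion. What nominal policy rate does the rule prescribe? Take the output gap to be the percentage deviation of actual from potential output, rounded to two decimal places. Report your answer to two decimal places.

Output gap = 100 × (5309.5 − 5127.0) / 5127.0 = 3.56%.
i = 1.80 + 7.50 + 0.72 × (7.50 − 2.30) + 0.29 × 3.56
   = 1.80 + 7.5 + 3.744 + 1.0324 = 14.08

14.08%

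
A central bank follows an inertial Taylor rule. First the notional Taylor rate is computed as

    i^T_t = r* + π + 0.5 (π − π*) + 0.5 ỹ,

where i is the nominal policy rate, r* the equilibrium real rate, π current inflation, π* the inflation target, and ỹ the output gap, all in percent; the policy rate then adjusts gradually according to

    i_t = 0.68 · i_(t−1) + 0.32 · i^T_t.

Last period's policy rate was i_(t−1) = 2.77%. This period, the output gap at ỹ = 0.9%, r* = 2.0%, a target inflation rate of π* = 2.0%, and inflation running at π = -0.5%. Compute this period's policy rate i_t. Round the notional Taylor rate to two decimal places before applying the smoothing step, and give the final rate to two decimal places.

i^T_t = 2.0 + (-0.5) + 0.5 × (-0.5 − 2.0) + 0.5 × 0.9
   = 2.0 − 0.5 − 1.25 + 0.45 = 0.70
i_t = 0.68 × 2.77 + 0.32 × 0.70 = 1.8836 + 0.224 = 2.11

2.11%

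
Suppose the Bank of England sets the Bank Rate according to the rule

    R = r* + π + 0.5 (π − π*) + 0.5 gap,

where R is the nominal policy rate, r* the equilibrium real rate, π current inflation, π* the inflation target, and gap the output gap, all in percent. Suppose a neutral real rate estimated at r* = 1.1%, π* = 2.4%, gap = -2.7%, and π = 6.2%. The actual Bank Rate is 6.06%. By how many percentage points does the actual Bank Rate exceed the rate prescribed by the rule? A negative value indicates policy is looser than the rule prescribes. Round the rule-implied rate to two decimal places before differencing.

R = 1.1 + 6.2 + 0.5 × (6.2 − 2.4) + 0.5 × (-2.7)
   = 1.1 + 6.2 + 1.9 − 1.35 = 7.85
Deviation = 6.06 − 7.85 = -1.79 pp.

-1.79 pp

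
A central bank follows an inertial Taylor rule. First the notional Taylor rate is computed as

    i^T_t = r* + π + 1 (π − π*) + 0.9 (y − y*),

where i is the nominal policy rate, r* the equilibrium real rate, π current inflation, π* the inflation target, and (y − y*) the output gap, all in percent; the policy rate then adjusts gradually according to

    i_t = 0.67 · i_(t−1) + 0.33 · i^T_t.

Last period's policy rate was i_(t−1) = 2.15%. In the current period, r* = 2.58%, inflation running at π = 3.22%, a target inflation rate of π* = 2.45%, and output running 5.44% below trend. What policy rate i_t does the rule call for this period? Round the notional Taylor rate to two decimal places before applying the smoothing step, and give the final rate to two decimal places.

1.99%

Output 5.44% below potential → (y − y*) = -5.44.
i^T_t = 2.58 + 3.22 + 1 × (3.22 − 2.45) + 0.9 × (-5.44)
   = 2.58 + 3.22 + 0.77 − 4.896 = 1.67
i_t = 0.67 × 2.15 + 0.33 × 1.67 = 1.4405 + 0.5511 = 1.99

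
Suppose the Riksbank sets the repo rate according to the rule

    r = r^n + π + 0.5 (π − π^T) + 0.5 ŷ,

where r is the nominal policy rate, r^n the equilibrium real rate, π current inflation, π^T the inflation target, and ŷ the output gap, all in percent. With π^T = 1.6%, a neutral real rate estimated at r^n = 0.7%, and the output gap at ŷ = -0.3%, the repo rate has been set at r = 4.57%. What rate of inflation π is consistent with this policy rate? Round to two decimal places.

3.21%

Collecting π: r = r^n + (1 + 0.5) π − 0.5 π^T + 0.5 ŷ
1.5 π = 4.57 − 0.7 + 0.5 × 1.6 − 0.5 × (-0.3) = 4.82
π = 4.82 / 1.5 = 3.21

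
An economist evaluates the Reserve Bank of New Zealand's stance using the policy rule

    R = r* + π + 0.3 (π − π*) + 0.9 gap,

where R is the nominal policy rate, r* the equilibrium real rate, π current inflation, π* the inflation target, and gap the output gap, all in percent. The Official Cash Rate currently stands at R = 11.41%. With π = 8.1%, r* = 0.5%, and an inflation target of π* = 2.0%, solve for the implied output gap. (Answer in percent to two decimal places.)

0.9 gap = 11.41 − 0.5 − 8.1 − 0.3 × (8.1 − 2.0) = 0.98
gap = 0.98 / 0.9 = 1.09

1.09%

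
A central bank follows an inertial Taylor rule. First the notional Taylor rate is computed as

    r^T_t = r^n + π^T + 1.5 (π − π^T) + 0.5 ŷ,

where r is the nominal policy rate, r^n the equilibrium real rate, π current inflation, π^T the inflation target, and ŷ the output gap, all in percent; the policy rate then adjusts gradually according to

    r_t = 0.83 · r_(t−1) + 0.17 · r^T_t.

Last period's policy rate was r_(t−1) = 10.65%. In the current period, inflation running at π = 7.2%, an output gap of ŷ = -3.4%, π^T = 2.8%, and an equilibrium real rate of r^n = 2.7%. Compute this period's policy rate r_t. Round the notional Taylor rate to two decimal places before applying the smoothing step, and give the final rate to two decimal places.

r^T_t = 2.7 + 2.8 + 1.5 × (7.2 − 2.8) + 0.5 × (-3.4)
   = 2.7 + 2.8 + 6.6 − 1.7 = 10.40
r_t = 0.83 × 10.65 + 0.17 × 10.40 = 8.8395 + 1.768 = 10.61

10.61%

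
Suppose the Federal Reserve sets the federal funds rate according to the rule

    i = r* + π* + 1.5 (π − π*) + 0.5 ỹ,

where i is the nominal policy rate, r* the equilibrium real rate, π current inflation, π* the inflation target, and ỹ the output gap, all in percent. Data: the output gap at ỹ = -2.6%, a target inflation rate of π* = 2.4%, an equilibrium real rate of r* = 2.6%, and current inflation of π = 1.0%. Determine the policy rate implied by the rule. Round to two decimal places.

1.60%

i = 2.6 + 2.4 + 1.5 × (1.0 − 2.4) + 0.5 × (-2.6)
   = 2.6 + 2.4 − 2.1 − 1.3 = 1.60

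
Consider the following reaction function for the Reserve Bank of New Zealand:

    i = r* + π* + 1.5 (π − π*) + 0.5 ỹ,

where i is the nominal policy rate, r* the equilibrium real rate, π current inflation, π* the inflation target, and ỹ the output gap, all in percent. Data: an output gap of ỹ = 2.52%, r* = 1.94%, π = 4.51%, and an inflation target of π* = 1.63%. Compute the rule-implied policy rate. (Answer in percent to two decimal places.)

9.15%

i = 1.94 + 1.63 + 1.5 × (4.51 − 1.63) + 0.5 × 2.52
   = 1.94 + 1.63 + 4.32 + 1.26 = 9.15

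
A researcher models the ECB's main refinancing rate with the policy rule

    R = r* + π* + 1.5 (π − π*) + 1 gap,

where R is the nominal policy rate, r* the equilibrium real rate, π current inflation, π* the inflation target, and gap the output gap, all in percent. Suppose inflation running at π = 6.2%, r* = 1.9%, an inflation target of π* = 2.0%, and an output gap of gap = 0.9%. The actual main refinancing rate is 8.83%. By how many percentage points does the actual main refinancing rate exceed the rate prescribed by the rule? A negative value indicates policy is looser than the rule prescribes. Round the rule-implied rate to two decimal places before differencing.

R = 1.9 + 2.0 + 1.5 × (6.2 − 2.0) + 1 × 0.9
   = 1.9 + 2 + 6.3 + 0.9 = 11.10
Deviation = 8.83 − 11.10 = -2.27 pp.

-2.27 pp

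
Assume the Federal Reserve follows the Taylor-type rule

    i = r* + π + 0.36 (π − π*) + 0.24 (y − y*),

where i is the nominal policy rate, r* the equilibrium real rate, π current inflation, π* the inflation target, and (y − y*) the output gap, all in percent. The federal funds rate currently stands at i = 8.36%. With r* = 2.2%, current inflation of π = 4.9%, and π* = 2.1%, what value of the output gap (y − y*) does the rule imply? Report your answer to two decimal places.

0.24 (y − y*) = 8.36 − 2.2 − 4.9 − 0.36 × (4.9 − 2.1) = 0.252
(y − y*) = 0.252 / 0.24 = 1.05

1.05%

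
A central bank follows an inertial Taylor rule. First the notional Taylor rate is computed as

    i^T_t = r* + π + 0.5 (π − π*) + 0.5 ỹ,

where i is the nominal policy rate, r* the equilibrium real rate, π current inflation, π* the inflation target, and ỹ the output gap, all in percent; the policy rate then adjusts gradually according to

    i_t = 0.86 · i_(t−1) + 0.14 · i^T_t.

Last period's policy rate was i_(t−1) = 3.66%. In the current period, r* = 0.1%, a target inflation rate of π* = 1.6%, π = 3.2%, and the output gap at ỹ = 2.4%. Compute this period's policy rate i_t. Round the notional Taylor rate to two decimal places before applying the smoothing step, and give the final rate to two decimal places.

i^T_t = 0.1 + 3.2 + 0.5 × (3.2 − 1.6) + 0.5 × 2.4
   = 0.1 + 3.2 + 0.8 + 1.2 = 5.30
i_t = 0.86 × 3.66 + 0.14 × 5.30 = 3.1476 + 0.742 = 3.89

3.89%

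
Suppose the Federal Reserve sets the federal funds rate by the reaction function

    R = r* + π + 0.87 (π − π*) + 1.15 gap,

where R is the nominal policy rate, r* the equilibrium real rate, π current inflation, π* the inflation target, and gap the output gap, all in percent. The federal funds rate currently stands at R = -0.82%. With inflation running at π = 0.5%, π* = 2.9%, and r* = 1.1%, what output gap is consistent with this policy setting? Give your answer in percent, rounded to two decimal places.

1.15 gap = -0.82 − 1.1 − 0.5 − 0.87 × (0.5 − 2.9) = -0.332
gap = -0.332 / 1.15 = -0.29

-0.29%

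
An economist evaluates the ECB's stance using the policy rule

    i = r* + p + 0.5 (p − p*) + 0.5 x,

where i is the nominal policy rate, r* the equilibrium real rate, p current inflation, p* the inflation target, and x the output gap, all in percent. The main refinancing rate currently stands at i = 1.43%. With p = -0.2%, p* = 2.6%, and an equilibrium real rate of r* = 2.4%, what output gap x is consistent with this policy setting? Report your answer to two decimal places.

0.5 x = 1.43 − 2.4 − (-0.2) − 0.5 × ((-0.2) − 2.6) = 0.63
x = 0.63 / 0.5 = 1.26

1.26%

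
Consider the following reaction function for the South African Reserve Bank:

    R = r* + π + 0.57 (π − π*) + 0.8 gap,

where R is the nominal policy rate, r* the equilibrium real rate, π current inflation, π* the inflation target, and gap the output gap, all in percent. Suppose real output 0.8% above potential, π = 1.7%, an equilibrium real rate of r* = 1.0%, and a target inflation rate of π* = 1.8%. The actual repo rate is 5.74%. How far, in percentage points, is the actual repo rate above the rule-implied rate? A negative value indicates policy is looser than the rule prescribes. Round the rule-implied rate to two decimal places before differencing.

2.46 pp

Output 0.8% above potential → gap = 0.8.
R = 1.0 + 1.7 + 0.57 × (1.7 − 1.8) + 0.8 × 0.8
   = 1.0 + 1.7 − 0.057 + 0.64 = 3.28
Deviation = 5.74 − 3.28 = 2.46 pp.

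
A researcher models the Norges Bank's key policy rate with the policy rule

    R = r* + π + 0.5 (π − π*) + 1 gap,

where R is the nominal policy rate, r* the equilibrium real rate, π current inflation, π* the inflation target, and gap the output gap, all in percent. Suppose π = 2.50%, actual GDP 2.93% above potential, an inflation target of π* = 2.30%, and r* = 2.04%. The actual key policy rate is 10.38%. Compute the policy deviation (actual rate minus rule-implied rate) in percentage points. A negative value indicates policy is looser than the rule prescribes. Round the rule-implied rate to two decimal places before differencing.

Output 2.93% above potential → gap = 2.93.
R = 2.04 + 2.50 + 0.5 × (2.50 − 2.30) + 1 × 2.93
   = 2.04 + 2.5 + 0.1 + 2.93 = 7.57
Deviation = 10.38 − 7.57 = 2.81 pp.

2.81 pp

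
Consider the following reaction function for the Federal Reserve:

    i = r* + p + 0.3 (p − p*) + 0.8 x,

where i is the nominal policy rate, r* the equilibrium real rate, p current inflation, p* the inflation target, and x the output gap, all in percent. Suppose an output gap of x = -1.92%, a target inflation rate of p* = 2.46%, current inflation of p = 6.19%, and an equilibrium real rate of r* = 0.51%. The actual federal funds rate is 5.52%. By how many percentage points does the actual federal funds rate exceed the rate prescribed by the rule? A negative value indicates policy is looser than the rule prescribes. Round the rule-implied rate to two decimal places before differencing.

-0.76 pp

i = 0.51 + 6.19 + 0.3 × (6.19 − 2.46) + 0.8 × (-1.92)
   = 0.51 + 6.19 + 1.119 − 1.536 = 6.28
Deviation = 5.52 − 6.28 = -0.76 pp.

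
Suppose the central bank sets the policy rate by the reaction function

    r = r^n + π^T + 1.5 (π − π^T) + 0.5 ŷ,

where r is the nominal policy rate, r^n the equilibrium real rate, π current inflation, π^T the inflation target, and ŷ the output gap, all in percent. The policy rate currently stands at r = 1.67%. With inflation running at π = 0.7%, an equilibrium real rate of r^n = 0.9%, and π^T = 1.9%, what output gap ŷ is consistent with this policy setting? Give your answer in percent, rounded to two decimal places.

0.5 ŷ = 1.67 − 0.9 − 1.9 − 1.5 × (0.7 − 1.9) = 0.67
ŷ = 0.67 / 0.5 = 1.34

1.34%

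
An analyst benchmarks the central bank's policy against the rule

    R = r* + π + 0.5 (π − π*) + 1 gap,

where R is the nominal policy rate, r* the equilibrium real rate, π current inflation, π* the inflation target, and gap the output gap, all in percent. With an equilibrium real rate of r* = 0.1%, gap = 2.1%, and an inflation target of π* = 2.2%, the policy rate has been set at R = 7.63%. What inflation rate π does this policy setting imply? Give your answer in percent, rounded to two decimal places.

4.35%

Collecting π: R = r* + (1 + 0.5) π − 0.5 π* + 1 gap
1.5 π = 7.63 − 0.1 + 0.5 × 2.2 − 1 × 2.1 = 6.53
π = 6.53 / 1.5 = 4.35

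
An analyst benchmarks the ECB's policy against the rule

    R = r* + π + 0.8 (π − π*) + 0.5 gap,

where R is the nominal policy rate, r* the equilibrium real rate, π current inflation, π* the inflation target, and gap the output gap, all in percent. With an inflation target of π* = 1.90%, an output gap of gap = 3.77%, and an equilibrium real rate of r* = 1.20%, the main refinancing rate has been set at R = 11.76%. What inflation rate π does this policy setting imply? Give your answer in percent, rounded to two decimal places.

Collecting π: R = r* + (1 + 0.8) π − 0.8 π* + 0.5 gap
1.8 π = 11.76 − 1.20 + 0.8 × 1.90 − 0.5 × 3.77 = 10.195
π = 10.195 / 1.8 = 5.66

5.66%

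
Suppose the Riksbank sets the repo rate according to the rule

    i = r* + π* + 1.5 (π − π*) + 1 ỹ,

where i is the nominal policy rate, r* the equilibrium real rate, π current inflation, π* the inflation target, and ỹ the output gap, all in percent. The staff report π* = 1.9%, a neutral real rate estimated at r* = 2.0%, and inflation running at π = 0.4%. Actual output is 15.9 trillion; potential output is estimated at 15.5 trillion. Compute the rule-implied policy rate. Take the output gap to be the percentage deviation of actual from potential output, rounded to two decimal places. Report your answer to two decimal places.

4.23%

Output gap = 100 × (15.9 − 15.5) / 15.5 = 2.58%.
i = 2.00 + 1.90 + 1.5 × (0.40 − 1.90) + 1 × 2.58
   = 2.00 + 1.9 − 2.25 + 2.58 = 4.23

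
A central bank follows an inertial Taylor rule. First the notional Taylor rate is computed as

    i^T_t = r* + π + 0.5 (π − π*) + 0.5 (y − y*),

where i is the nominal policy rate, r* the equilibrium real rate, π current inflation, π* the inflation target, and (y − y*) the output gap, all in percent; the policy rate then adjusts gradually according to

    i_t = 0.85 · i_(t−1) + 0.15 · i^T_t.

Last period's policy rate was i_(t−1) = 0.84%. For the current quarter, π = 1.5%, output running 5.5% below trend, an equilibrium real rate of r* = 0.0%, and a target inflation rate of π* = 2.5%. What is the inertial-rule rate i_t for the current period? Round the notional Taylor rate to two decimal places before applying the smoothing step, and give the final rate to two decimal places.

0.45%

Output 5.5% below potential → (y − y*) = -5.5.
i^T_t = 0.0 + 1.5 + 0.5 × (1.5 − 2.5) + 0.5 × (-5.5)
   = 0.0 + 1.5 − 0.5 − 2.75 = -1.75
i_t = 0.85 × 0.84 + 0.15 × (-1.75) = 0.714 − 0.2625 = 0.45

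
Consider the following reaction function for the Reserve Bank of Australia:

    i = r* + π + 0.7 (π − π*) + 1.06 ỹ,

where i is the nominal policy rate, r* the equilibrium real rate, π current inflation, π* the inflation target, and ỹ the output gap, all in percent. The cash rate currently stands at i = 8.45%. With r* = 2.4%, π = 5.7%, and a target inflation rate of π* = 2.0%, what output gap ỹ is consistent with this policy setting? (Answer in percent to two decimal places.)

-2.11%

1.06 ỹ = 8.45 − 2.4 − 5.7 − 0.7 × (5.7 − 2.0) = -2.24
ỹ = -2.24 / 1.06 = -2.11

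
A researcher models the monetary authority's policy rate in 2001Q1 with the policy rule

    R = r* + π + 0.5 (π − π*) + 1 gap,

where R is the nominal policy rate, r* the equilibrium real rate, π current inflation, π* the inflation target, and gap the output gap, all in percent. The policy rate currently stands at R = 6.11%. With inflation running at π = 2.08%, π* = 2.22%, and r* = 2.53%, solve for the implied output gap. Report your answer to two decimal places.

1 gap = 6.11 − 2.53 − 2.08 − 0.5 × (2.08 − 2.22) = 1.57
gap = 1.57 / 1 = 1.57

1.57%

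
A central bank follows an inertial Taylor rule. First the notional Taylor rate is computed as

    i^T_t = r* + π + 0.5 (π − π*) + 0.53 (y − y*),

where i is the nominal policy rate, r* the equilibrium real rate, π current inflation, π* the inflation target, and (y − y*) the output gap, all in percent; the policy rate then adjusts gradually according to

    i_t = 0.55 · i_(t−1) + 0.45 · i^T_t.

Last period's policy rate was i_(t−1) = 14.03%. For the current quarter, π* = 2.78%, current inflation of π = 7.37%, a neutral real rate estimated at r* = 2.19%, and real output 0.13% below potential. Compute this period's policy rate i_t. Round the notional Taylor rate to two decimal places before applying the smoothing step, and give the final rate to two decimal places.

Output 0.13% below potential → (y − y*) = -0.13.
i^T_t = 2.19 + 7.37 + 0.5 × (7.37 − 2.78) + 0.53 × (-0.13)
   = 2.19 + 7.37 + 2.295 − 0.0689 = 11.79
i_t = 0.55 × 14.03 + 0.45 × 11.79 = 7.7165 + 5.3055 = 13.02

13.02%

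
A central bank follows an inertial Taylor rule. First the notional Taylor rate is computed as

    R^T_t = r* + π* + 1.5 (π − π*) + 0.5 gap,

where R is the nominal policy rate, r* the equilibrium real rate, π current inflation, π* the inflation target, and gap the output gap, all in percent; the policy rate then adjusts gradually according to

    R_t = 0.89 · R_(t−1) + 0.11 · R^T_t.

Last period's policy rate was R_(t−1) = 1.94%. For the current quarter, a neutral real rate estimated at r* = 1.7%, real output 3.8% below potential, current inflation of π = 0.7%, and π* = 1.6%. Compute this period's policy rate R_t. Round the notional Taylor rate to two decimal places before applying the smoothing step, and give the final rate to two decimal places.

Output 3.8% below potential → gap = -3.8.
R^T_t = 1.7 + 1.6 + 1.5 × (0.7 − 1.6) + 0.5 × (-3.8)
   = 1.7 + 1.6 − 1.35 − 1.9 = 0.05
R_t = 0.89 × 1.94 + 0.11 × 0.05 = 1.7266 + 0.0055 = 1.73

1.73%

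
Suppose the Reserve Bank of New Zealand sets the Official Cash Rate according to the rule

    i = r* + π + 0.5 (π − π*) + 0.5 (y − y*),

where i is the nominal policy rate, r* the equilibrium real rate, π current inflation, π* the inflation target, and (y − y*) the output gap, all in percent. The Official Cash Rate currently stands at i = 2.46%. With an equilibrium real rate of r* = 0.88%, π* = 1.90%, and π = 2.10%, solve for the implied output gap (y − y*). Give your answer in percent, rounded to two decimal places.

0.5 (y − y*) = 2.46 − 0.88 − 2.10 − 0.5 × (2.10 − 1.90) = -0.62
(y − y*) = -0.62 / 0.5 = -1.24

-1.24%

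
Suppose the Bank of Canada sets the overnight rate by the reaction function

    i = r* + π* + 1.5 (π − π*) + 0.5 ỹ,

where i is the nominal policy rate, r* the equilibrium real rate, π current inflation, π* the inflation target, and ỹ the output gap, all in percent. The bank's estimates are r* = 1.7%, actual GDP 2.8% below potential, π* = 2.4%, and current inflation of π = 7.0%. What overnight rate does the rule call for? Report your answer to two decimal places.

Output 2.8% below potential → ỹ = -2.8.
i = 1.7 + 2.4 + 1.5 × (7.0 − 2.4) + 0.5 × (-2.8)
   = 1.7 + 2.4 + 6.9 − 1.4 = 9.60

9.60%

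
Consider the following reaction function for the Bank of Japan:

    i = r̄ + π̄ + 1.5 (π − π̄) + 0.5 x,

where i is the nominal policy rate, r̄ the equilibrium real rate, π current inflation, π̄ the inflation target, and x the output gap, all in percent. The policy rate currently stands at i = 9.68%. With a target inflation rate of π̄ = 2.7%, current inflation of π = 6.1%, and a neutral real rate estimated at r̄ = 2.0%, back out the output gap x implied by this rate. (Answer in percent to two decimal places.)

0.5 x = 9.68 − 2.0 − 2.7 − 1.5 × (6.1 − 2.7) = -0.12
x = -0.12 / 0.5 = -0.24

-0.24%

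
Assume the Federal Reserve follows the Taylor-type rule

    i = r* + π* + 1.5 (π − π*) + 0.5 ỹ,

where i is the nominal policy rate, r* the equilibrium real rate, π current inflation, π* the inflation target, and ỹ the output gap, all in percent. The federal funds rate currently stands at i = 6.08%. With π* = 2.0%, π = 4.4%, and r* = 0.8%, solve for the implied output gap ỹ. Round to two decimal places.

0.5 ỹ = 6.08 − 0.8 − 2.0 − 1.5 × (4.4 − 2.0) = -0.32
ỹ = -0.32 / 0.5 = -0.64

-0.64%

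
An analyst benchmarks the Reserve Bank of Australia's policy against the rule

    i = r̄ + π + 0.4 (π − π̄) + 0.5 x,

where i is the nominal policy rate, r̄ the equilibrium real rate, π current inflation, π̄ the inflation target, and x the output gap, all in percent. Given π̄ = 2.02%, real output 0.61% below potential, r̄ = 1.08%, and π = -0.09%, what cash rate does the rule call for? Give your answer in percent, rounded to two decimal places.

Output 0.61% below potential → x = -0.61.
i = 1.08 + (-0.09) + 0.4 × (-0.09 − 2.02) + 0.5 × (-0.61)
   = 1.08 − 0.09 − 0.844 − 0.305 = -0.16

-0.16%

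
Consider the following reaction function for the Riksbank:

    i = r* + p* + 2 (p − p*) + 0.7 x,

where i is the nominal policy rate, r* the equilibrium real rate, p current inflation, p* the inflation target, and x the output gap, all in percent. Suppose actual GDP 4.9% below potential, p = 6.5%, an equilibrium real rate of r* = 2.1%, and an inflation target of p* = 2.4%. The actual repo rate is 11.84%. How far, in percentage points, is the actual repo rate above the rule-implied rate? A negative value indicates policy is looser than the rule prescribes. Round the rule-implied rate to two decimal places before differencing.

Output 4.9% below potential → x = -4.9.
i = 2.1 + 2.4 + 2 × (6.5 − 2.4) + 0.7 × (-4.9)
   = 2.1 + 2.4 + 8.2 − 3.43 = 9.27
Deviation = 11.84 − 9.27 = 2.57 pp.

2.57 pp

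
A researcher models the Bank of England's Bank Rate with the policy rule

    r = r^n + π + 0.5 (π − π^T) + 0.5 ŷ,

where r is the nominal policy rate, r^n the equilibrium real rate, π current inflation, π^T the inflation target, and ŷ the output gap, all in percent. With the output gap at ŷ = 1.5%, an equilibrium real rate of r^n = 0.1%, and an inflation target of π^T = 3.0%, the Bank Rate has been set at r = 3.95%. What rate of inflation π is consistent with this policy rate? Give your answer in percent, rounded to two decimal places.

3.07%

Collecting π: r = r^n + (1 + 0.5) π − 0.5 π^T + 0.5 ŷ
1.5 π = 3.95 − 0.1 + 0.5 × 3.0 − 0.5 × 1.5 = 4.6
π = 4.6 / 1.5 = 3.07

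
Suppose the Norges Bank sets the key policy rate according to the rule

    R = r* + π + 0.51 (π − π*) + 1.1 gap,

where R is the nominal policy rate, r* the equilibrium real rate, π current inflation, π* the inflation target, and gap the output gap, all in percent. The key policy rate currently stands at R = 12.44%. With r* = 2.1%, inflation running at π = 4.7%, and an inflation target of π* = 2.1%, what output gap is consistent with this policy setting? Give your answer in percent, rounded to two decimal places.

3.92%

1.1 gap = 12.44 − 2.1 − 4.7 − 0.51 × (4.7 − 2.1) = 4.314
gap = 4.314 / 1.1 = 3.92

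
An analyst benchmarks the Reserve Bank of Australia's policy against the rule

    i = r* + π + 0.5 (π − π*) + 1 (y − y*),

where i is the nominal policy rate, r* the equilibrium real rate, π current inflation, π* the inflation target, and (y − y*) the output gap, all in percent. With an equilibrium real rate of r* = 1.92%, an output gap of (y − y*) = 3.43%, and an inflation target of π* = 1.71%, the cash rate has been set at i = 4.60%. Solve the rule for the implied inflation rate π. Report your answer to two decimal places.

Collecting π: i = r* + (1 + 0.5) π − 0.5 π* + 1 (y − y*)
1.5 π = 4.60 − 1.92 + 0.5 × 1.71 − 1 × 3.43 = 0.105
π = 0.105 / 1.5 = 0.07

0.07%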